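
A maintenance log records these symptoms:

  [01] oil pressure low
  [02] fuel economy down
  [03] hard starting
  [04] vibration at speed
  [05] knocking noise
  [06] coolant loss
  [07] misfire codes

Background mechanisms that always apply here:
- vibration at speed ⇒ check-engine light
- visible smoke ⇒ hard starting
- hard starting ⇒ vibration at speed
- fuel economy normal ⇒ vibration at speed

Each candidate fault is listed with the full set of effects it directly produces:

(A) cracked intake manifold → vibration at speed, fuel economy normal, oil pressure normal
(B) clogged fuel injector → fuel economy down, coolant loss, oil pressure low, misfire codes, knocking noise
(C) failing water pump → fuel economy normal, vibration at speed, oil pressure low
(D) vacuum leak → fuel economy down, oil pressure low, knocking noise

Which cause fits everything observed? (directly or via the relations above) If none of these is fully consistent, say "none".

none

For each candidate, compare predicted effects to what was observed:
(A) cracked intake manifold — oil pressure low ✗; fuel economy down ✗; hard starting ✗; vibration at speed ✓; knocking noise ✗; coolant loss ✗; misfire codes ✗
(B) clogged fuel injector — does not account for hard starting, vibration at speed
(C) failing water pump — oil pressure low ✓; fuel economy down ✗; hard starting ✗; vibration at speed ✓; knocking noise ✗; coolant loss ✗; misfire codes ✗
(D) vacuum leak — does not account for hard starting, vibration at speed, coolant loss, misfire codes
Every candidate fails on at least one observation.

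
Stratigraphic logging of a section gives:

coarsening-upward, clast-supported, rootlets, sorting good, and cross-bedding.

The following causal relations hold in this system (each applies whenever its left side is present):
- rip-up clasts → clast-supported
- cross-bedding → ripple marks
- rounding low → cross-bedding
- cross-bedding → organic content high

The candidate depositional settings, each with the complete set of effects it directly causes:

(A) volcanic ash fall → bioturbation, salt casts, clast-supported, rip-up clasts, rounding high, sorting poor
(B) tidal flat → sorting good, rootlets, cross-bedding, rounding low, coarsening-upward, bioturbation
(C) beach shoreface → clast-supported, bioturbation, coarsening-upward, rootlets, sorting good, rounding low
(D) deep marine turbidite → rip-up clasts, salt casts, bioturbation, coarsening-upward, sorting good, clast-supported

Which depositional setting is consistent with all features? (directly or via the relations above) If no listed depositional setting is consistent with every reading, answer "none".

C

Checking each candidate against the observations:
(A) volcanic ash fall — coarsening-upward NO; clast-supported yes; rootlets NO; sorting good NO; cross-bedding NO
(B) tidal flat — does not account for clast-supported
(C) beach shoreface — accounts for every observation (cross-bedding via rounding low → cross-bedding)
(D) deep marine turbidite — coarsening-upward yes; clast-supported yes; rootlets NO; sorting good yes; cross-bedding NO
Only (C) is consistent with every observation.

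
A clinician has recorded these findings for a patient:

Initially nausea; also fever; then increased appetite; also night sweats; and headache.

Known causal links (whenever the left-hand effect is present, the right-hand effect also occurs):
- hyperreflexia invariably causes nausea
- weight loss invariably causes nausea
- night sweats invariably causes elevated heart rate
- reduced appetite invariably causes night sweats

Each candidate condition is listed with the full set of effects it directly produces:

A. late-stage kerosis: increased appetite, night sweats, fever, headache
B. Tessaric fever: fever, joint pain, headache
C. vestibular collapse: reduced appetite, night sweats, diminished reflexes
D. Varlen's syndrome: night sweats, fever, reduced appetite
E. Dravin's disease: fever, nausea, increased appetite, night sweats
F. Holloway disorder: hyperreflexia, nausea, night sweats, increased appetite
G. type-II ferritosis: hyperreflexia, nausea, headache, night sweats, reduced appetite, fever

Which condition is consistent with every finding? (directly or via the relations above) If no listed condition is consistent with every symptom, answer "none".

none

Per-candidate check:
(A) late-stage kerosis — nausea ✗; fever ✓; increased appetite ✓; night sweats ✓; headache ✓
(B) Tessaric fever — does not account for nausea, increased appetite, night sweats
(C) vestibular collapse — fails on nausea, fever, increased appetite, headache (predicts reduced appetite, not increased appetite)
(D) Varlen's syndrome — nausea ✗; fever ✓; increased appetite ✗; night sweats ✓; headache ✗
(E) Dravin's disease — nausea ✓; fever ✓; increased appetite ✓; night sweats ✓; headache ✗
(F) Holloway disorder — does not account for fever, headache
(G) type-II ferritosis — fails on increased appetite (predicts reduced appetite, not increased appetite)
Every candidate fails on at least one observation.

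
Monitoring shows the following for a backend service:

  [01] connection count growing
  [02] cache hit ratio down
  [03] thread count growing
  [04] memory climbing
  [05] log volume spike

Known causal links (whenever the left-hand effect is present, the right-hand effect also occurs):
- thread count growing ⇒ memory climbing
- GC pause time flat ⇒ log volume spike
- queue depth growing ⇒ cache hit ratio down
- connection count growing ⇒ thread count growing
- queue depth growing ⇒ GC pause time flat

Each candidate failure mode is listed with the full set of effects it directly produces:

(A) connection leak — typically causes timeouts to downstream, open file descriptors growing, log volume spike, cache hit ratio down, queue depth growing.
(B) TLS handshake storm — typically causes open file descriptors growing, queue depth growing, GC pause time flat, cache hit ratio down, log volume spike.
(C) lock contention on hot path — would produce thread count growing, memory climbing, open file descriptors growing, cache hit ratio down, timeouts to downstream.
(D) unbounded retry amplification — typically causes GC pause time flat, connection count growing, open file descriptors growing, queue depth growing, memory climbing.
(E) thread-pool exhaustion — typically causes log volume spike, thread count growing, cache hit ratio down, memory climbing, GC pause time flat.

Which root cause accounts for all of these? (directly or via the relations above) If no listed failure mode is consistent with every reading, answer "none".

For each candidate, compare predicted effects to what was observed:
(A) connection leak — connection count growing miss; cache hit ratio down match; thread count growing miss; memory climbing miss; log volume spike match
(B) TLS handshake storm — does not account for connection count growing, thread count growing, memory climbing
(C) lock contention on hot path — does not account for connection count growing, log volume spike
(D) unbounded retry amplification — accounts for every observation (cache hit ratio down through queue depth growing → cache hit ratio down)
(E) thread-pool exhaustion — connection count growing miss; cache hit ratio down match; thread count growing match; memory climbing match; log volume spike match
(D) alone accounts for all the evidence.

D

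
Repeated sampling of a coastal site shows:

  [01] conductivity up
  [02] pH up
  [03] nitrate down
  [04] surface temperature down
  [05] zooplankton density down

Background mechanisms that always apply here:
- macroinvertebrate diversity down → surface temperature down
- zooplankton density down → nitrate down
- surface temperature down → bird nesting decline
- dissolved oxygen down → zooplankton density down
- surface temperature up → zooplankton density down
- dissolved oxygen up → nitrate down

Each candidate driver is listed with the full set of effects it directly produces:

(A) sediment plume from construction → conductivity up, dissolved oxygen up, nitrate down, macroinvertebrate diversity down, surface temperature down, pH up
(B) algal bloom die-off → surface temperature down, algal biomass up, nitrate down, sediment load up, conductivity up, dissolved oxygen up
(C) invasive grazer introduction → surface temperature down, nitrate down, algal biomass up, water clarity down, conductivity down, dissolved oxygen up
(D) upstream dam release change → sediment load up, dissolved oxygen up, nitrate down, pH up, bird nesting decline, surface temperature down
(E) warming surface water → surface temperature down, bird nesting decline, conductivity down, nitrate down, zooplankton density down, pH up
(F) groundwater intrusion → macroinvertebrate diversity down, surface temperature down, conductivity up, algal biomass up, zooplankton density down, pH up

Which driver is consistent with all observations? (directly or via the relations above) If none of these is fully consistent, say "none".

F

Per-candidate check:
(A) sediment plume from construction — conductivity up +; pH up +; nitrate down +; surface temperature down +; zooplankton density down -
(B) algal bloom die-off — conductivity up +; pH up -; nitrate down +; surface temperature down +; zooplankton density down -
(C) invasive grazer introduction — conductivity up -; pH up -; nitrate down +; surface temperature down +; zooplankton density down -
(D) upstream dam release change — conductivity up -; pH up +; nitrate down +; surface temperature down +; zooplankton density down -
(E) warming surface water — fails on conductivity up (predicts conductivity down, not conductivity up)
(F) groundwater intrusion — conductivity up +; pH up +; nitrate down + (through zooplankton density down → nitrate down); surface temperature down +; zooplankton density down +
(F) is the only candidate with no mismatches.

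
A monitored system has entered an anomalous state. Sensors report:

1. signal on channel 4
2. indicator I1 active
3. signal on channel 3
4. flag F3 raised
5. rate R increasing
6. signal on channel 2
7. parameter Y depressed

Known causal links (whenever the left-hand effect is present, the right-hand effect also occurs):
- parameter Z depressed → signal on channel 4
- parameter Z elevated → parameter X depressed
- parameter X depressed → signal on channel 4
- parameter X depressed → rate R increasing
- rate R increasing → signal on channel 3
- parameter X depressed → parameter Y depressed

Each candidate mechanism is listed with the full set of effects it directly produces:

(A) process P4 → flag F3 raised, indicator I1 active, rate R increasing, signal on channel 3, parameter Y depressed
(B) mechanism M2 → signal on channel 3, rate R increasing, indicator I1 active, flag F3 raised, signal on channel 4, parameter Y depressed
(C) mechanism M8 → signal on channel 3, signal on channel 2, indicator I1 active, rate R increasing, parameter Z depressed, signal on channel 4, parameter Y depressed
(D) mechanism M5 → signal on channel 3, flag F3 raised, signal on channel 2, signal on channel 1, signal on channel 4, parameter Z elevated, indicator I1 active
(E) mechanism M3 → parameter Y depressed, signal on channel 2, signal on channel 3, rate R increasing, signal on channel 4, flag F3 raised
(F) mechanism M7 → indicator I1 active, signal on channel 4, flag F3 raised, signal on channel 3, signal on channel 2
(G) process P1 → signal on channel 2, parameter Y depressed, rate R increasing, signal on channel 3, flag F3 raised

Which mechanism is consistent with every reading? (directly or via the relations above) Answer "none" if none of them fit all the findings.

D

Testing each hypothesis:
(A) process P4 — does not account for signal on channel 4, signal on channel 2
(B) mechanism M2 — signal on channel 4 ✓; indicator I1 active ✓; signal on channel 3 ✓; flag F3 raised ✓; rate R increasing ✓; signal on channel 2 ✗; parameter Y depressed ✓
(C) mechanism M8 — signal on channel 4 ✓; indicator I1 active ✓; signal on channel 3 ✓; flag F3 raised ✗; rate R increasing ✓; signal on channel 2 ✓; parameter Y depressed ✓
(D) mechanism M5 — accounts for every observation (rate R increasing via parameter Z elevated → parameter X depressed → rate R increasing)
(E) mechanism M3 — signal on channel 4 ✓; indicator I1 active ✗; signal on channel 3 ✓; flag F3 raised ✓; rate R increasing ✓; signal on channel 2 ✓; parameter Y depressed ✓
(F) mechanism M7 — does not account for rate R increasing, parameter Y depressed
(G) process P1 — signal on channel 4 ✗; indicator I1 active ✗; signal on channel 3 ✓; flag F3 raised ✓; rate R increasing ✓; signal on channel 2 ✓; parameter Y depressed ✓
Only (D) is consistent with every observation.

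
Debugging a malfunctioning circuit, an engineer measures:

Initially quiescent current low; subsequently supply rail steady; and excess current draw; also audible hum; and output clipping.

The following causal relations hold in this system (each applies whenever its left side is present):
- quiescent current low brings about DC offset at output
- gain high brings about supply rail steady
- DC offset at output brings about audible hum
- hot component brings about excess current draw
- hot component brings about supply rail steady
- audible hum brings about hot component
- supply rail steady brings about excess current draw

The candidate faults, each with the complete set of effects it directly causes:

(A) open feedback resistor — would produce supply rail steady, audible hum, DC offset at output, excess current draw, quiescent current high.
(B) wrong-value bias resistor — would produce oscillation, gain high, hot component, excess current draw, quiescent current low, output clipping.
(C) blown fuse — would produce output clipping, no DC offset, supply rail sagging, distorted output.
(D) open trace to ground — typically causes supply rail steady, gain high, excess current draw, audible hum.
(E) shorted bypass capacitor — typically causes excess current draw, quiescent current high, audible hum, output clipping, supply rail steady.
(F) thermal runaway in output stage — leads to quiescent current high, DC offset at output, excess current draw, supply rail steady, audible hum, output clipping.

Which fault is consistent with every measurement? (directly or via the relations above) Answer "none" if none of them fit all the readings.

B

For each candidate, compare predicted effects to what was observed:
(A) open feedback resistor — quiescent current low -; supply rail steady +; excess current draw +; audible hum +; output clipping -
(B) wrong-value bias resistor — quiescent current low +; supply rail steady + (through gain high → supply rail steady); excess current draw +; audible hum + (through quiescent current low → DC offset at output → audible hum); output clipping +
(C) blown fuse — fails on quiescent current low, supply rail steady, excess current draw, audible hum (predicts supply rail sagging, not supply rail steady)
(D) open trace to ground — quiescent current low -; supply rail steady +; excess current draw +; audible hum +; output clipping -
(E) shorted bypass capacitor — fails on quiescent current low (predicts quiescent current high, not quiescent current low)
(F) thermal runaway in output stage — fails on quiescent current low (predicts quiescent current high, not quiescent current low)
(B) is the only candidate with no mismatches.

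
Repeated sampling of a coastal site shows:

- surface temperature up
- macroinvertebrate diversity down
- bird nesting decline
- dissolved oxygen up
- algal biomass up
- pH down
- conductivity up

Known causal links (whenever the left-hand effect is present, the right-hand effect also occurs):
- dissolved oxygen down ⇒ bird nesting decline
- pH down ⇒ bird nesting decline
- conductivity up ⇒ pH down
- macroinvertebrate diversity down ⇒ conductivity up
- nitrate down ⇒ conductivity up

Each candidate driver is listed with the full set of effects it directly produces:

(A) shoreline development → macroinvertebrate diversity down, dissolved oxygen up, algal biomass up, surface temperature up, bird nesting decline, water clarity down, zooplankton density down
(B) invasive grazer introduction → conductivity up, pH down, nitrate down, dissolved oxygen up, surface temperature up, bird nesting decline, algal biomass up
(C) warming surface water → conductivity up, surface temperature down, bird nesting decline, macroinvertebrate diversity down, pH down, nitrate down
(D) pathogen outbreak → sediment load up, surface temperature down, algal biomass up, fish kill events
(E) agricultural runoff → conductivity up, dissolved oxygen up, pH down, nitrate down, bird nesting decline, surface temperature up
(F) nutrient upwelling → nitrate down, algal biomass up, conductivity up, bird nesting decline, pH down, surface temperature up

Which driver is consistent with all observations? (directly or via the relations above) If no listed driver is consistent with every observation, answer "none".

Per-candidate check:
(A) shoreline development — surface temperature up match; macroinvertebrate diversity down match; bird nesting decline match; dissolved oxygen up match; algal biomass up match; pH down match (via macroinvertebrate diversity down → conductivity up → pH down); conductivity up match (via macroinvertebrate diversity down → conductivity up)
(B) invasive grazer introduction — surface temperature up match; macroinvertebrate diversity down miss; bird nesting decline match; dissolved oxygen up match; algal biomass up match; pH down match; conductivity up match
(C) warming surface water — surface temperature up miss; macroinvertebrate diversity down match; bird nesting decline match; dissolved oxygen up miss; algal biomass up miss; pH down match; conductivity up match
(D) pathogen outbreak — fails on surface temperature up, macroinvertebrate diversity down, bird nesting decline, dissolved oxygen up, pH down, conductivity up (predicts surface temperature down, not surface temperature up)
(E) agricultural runoff — surface temperature up match; macroinvertebrate diversity down miss; bird nesting decline match; dissolved oxygen up match; algal biomass up miss; pH down match; conductivity up match
(F) nutrient upwelling — surface temperature up match; macroinvertebrate diversity down miss; bird nesting decline match; dissolved oxygen up miss; algal biomass up match; pH down match; conductivity up match
Only (A) is consistent with every observation.

A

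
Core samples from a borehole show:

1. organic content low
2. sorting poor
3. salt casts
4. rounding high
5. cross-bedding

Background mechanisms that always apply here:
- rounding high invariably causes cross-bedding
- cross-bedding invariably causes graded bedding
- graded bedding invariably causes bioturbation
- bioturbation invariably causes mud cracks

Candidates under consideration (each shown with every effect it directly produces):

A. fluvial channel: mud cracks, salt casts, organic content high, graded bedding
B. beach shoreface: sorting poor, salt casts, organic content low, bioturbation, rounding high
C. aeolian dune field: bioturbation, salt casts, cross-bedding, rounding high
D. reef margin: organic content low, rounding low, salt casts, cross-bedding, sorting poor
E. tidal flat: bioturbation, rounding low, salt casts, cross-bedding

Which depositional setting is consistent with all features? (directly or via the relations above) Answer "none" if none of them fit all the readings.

Per-candidate check:
(A) fluvial channel — fails on organic content low, sorting poor, rounding high, cross-bedding (predicts organic content high, not organic content low)
(B) beach shoreface — accounts for every observation (cross-bedding by rounding high → cross-bedding)
(C) aeolian dune field — does not account for organic content low, sorting poor
(D) reef margin — fails on rounding high (predicts rounding low, not rounding high)
(E) tidal flat — fails on organic content low, sorting poor, rounding high (predicts rounding low, not rounding high)
Only (B) is consistent with every observation.

B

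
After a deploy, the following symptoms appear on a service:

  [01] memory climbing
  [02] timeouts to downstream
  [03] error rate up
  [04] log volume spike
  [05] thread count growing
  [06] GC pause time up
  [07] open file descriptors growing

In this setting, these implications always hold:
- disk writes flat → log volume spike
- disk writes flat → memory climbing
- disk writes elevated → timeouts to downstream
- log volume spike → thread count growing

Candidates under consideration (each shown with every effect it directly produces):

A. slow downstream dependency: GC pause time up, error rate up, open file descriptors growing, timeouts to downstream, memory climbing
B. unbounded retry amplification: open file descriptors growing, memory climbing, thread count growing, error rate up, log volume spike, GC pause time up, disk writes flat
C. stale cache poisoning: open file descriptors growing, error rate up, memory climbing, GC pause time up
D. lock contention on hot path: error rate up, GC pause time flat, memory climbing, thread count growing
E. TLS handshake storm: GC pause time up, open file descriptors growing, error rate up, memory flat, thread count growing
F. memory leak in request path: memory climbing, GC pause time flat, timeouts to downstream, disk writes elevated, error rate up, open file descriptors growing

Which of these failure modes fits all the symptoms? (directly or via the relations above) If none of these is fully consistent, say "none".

none

For each candidate, compare predicted effects to what was observed:
(A) slow downstream dependency — does not account for log volume spike, thread count growing
(B) unbounded retry amplification — does not account for timeouts to downstream
(C) stale cache poisoning — memory climbing ✓; timeouts to downstream ✗; error rate up ✓; log volume spike ✗; thread count growing ✗; GC pause time up ✓; open file descriptors growing ✓
(D) lock contention on hot path — fails on timeouts to downstream, log volume spike, GC pause time up, open file descriptors growing (predicts GC pause time flat, not GC pause time up)
(E) TLS handshake storm — memory climbing ✗; timeouts to downstream ✗; error rate up ✓; log volume spike ✗; thread count growing ✓; GC pause time up ✓; open file descriptors growing ✓
(F) memory leak in request path — memory climbing ✓; timeouts to downstream ✓; error rate up ✓; log volume spike ✗; thread count growing ✗; GC pause time up ✗; open file descriptors growing ✓
None of the listed candidates fits everything.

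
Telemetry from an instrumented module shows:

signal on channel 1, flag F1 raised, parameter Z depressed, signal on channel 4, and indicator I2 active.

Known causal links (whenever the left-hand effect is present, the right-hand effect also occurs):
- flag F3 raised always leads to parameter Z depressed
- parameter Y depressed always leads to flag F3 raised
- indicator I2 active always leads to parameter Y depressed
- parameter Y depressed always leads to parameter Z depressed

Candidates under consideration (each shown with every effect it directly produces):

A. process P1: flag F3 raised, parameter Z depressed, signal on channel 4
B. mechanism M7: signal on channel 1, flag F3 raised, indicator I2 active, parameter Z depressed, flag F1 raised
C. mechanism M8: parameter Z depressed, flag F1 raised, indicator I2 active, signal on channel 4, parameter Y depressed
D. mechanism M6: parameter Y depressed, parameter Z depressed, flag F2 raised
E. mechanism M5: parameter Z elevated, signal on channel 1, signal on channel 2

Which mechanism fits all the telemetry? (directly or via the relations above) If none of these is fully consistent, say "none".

For each candidate, compare predicted effects to what was observed:
(A) process P1 — signal on channel 1 miss; flag F1 raised miss; parameter Z depressed match; signal on channel 4 match; indicator I2 active miss
(B) mechanism M7 — signal on channel 1 match; flag F1 raised match; parameter Z depressed match; signal on channel 4 miss; indicator I2 active match
(C) mechanism M8 — signal on channel 1 miss; flag F1 raised match; parameter Z depressed match; signal on channel 4 match; indicator I2 active match
(D) mechanism M6 — does not account for signal on channel 1, flag F1 raised, signal on channel 4, indicator I2 active
(E) mechanism M5 — fails on flag F1 raised, parameter Z depressed, signal on channel 4, indicator I2 active (predicts parameter Z elevated, not parameter Z depressed)
No candidate is consistent with all observations.

none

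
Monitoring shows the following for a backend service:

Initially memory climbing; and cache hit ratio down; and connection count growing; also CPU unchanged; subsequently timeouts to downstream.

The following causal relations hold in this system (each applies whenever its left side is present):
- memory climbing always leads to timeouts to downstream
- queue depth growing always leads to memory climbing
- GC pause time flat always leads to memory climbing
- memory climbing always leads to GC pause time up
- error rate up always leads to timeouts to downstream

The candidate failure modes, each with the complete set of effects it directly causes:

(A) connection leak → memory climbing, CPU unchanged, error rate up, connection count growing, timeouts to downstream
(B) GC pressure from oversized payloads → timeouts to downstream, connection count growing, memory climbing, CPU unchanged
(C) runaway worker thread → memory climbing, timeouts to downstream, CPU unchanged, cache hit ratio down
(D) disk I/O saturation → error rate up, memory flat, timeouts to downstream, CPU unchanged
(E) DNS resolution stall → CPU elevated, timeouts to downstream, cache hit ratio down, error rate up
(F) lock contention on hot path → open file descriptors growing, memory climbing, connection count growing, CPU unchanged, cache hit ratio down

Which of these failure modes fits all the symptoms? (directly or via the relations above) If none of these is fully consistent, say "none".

For each candidate, compare predicted effects to what was observed:
(A) connection leak — memory climbing +; cache hit ratio down -; connection count growing +; CPU unchanged +; timeouts to downstream +
(B) GC pressure from oversized payloads — memory climbing +; cache hit ratio down -; connection count growing +; CPU unchanged +; timeouts to downstream +
(C) runaway worker thread — memory climbing +; cache hit ratio down +; connection count growing -; CPU unchanged +; timeouts to downstream +
(D) disk I/O saturation — memory climbing -; cache hit ratio down -; connection count growing -; CPU unchanged +; timeouts to downstream +
(E) DNS resolution stall — memory climbing -; cache hit ratio down +; connection count growing -; CPU unchanged -; timeouts to downstream +
(F) lock contention on hot path — accounts for every observation (timeouts to downstream by memory climbing → timeouts to downstream)
(F) alone accounts for all the evidence.

F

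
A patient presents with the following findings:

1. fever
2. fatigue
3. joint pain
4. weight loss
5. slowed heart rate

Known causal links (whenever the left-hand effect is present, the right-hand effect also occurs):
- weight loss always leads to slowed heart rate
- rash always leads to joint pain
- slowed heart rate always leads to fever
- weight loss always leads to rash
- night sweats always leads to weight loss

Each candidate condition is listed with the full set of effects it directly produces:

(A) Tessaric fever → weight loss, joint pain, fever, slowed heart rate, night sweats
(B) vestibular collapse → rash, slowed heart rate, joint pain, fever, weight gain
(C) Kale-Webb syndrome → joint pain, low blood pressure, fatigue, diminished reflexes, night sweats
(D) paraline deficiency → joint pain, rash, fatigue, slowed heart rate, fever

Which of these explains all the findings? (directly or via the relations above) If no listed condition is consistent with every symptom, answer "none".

C

Checking each candidate against the observations:
(A) Tessaric fever — fever +; fatigue -; joint pain +; weight loss +; slowed heart rate +
(B) vestibular collapse — fails on fatigue, weight loss (predicts weight gain, not weight loss)
(C) Kale-Webb syndrome — accounts for every observation (fever via night sweats → weight loss → slowed heart rate → fever)
(D) paraline deficiency — does not account for weight loss
(C) is the only candidate with no mismatches.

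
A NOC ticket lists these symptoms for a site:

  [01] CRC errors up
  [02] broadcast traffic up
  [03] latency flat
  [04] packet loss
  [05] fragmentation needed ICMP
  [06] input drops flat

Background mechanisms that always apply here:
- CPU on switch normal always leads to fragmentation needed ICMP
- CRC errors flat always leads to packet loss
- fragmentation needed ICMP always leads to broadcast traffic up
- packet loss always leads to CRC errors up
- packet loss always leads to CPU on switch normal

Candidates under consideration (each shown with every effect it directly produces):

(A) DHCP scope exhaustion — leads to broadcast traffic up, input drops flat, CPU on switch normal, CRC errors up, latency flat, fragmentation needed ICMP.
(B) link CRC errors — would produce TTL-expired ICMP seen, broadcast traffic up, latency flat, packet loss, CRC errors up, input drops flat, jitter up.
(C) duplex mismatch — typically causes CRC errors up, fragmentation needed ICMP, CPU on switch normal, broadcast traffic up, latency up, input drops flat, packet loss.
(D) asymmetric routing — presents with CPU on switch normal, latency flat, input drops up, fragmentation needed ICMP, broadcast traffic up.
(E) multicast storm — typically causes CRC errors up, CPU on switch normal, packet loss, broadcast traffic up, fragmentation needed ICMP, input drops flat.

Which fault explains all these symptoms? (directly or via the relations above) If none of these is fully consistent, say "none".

For each candidate, compare predicted effects to what was observed:
(A) DHCP scope exhaustion — does not account for packet loss
(B) link CRC errors — accounts for every observation (fragmentation needed ICMP by packet loss → CPU on switch normal → fragmentation needed ICMP)
(C) duplex mismatch — CRC errors up match; broadcast traffic up match; latency flat miss; packet loss match; fragmentation needed ICMP match; input drops flat match
(D) asymmetric routing — CRC errors up miss; broadcast traffic up match; latency flat match; packet loss miss; fragmentation needed ICMP match; input drops flat miss
(E) multicast storm — CRC errors up match; broadcast traffic up match; latency flat miss; packet loss match; fragmentation needed ICMP match; input drops flat match
(B) is the only candidate with no mismatches.

B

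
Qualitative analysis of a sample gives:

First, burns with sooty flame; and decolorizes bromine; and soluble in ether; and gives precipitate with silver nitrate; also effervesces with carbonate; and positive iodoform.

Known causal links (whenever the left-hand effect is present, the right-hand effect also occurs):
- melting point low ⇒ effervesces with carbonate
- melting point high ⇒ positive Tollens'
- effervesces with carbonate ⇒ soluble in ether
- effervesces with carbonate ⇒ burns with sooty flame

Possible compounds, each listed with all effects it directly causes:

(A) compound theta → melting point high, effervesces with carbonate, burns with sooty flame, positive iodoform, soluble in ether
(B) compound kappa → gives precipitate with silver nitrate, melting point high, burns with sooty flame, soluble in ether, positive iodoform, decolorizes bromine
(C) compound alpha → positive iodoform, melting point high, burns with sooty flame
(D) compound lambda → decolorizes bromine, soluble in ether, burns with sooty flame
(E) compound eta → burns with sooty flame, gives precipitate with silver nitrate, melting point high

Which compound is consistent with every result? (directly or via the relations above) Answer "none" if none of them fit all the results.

none

Per-candidate check:
(A) compound theta — burns with sooty flame ✓; decolorizes bromine ✗; soluble in ether ✓; gives precipitate with silver nitrate ✗; effervesces with carbonate ✓; positive iodoform ✓
(B) compound kappa — burns with sooty flame ✓; decolorizes bromine ✓; soluble in ether ✓; gives precipitate with silver nitrate ✓; effervesces with carbonate ✗; positive iodoform ✓
(C) compound alpha — does not account for decolorizes bromine, soluble in ether, gives precipitate with silver nitrate, effervesces with carbonate
(D) compound lambda — does not account for gives precipitate with silver nitrate, effervesces with carbonate, positive iodoform
(E) compound eta — does not account for decolorizes bromine, soluble in ether, effervesces with carbonate, positive iodoform
No candidate is consistent with all observations.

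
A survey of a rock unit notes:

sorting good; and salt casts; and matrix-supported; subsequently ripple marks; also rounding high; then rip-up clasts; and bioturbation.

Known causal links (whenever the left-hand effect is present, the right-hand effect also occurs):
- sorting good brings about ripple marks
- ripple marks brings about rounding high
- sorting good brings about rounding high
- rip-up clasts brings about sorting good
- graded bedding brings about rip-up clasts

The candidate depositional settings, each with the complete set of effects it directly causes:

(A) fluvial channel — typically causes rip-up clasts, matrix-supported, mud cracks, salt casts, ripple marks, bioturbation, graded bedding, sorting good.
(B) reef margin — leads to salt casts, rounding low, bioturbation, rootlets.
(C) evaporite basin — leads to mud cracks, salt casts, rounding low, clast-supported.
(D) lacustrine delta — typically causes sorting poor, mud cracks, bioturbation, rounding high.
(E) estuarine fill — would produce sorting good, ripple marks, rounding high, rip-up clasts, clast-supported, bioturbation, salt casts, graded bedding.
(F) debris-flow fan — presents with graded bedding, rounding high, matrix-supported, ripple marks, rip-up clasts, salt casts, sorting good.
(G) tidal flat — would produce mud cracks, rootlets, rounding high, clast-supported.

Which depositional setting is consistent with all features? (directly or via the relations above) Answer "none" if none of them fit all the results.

A

For each candidate, compare predicted effects to what was observed:
(A) fluvial channel — accounts for every observation (rounding high through ripple marks → rounding high)
(B) reef margin — fails on sorting good, matrix-supported, ripple marks, rounding high, rip-up clasts (predicts rounding low, not rounding high)
(C) evaporite basin — sorting good ✗; salt casts ✓; matrix-supported ✗; ripple marks ✗; rounding high ✗; rip-up clasts ✗; bioturbation ✗
(D) lacustrine delta — sorting good ✗; salt casts ✗; matrix-supported ✗; ripple marks ✗; rounding high ✓; rip-up clasts ✗; bioturbation ✓
(E) estuarine fill — sorting good ✓; salt casts ✓; matrix-supported ✗; ripple marks ✓; rounding high ✓; rip-up clasts ✓; bioturbation ✓
(F) debris-flow fan — sorting good ✓; salt casts ✓; matrix-supported ✓; ripple marks ✓; rounding high ✓; rip-up clasts ✓; bioturbation ✗
(G) tidal flat — fails on sorting good, salt casts, matrix-supported, ripple marks, rip-up clasts, bioturbation (predicts clast-supported, not matrix-supported)
(A) is the only candidate with no mismatches.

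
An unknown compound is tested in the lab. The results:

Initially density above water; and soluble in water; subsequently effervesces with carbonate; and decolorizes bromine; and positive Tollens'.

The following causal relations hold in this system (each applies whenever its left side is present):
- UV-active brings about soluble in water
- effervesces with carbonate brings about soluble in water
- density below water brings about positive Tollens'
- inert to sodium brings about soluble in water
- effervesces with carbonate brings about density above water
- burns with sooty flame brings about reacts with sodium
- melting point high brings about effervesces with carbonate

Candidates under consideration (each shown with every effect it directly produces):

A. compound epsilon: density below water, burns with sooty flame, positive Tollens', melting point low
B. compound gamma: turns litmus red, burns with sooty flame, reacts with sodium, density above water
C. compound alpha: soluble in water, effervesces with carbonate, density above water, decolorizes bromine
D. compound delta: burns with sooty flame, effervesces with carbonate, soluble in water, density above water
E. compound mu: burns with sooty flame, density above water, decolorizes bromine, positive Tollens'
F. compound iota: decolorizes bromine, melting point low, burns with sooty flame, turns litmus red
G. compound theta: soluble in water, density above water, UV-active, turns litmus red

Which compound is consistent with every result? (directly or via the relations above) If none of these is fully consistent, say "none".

Testing each hypothesis:
(A) compound epsilon — density above water ✗; soluble in water ✗; effervesces with carbonate ✗; decolorizes bromine ✗; positive Tollens' ✓
(B) compound gamma — does not account for soluble in water, effervesces with carbonate, decolorizes bromine, positive Tollens'
(C) compound alpha — density above water ✓; soluble in water ✓; effervesces with carbonate ✓; decolorizes bromine ✓; positive Tollens' ✗
(D) compound delta — does not account for decolorizes bromine, positive Tollens'
(E) compound mu — density above water ✓; soluble in water ✗; effervesces with carbonate ✗; decolorizes bromine ✓; positive Tollens' ✓
(F) compound iota — does not account for density above water, soluble in water, effervesces with carbonate, positive Tollens'
(G) compound theta — does not account for effervesces with carbonate, decolorizes bromine, positive Tollens'
None of the listed candidates fits everything.

none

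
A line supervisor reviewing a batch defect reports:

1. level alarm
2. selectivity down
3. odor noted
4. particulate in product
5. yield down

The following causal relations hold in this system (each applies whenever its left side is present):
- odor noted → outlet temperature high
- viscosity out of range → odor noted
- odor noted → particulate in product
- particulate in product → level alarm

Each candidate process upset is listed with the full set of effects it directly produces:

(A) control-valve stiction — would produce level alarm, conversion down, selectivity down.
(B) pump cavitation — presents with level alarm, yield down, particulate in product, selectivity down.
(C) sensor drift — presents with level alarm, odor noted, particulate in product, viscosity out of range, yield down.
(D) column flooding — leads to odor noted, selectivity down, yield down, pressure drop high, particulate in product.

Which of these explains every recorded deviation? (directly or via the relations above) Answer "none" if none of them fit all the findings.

Checking each candidate against the observations:
(A) control-valve stiction — level alarm +; selectivity down +; odor noted -; particulate in product -; yield down -
(B) pump cavitation — does not account for odor noted
(C) sensor drift — level alarm +; selectivity down -; odor noted +; particulate in product +; yield down +
(D) column flooding — level alarm + (via particulate in product → level alarm); selectivity down +; odor noted +; particulate in product +; yield down +
(D) is the only candidate with no mismatches.

D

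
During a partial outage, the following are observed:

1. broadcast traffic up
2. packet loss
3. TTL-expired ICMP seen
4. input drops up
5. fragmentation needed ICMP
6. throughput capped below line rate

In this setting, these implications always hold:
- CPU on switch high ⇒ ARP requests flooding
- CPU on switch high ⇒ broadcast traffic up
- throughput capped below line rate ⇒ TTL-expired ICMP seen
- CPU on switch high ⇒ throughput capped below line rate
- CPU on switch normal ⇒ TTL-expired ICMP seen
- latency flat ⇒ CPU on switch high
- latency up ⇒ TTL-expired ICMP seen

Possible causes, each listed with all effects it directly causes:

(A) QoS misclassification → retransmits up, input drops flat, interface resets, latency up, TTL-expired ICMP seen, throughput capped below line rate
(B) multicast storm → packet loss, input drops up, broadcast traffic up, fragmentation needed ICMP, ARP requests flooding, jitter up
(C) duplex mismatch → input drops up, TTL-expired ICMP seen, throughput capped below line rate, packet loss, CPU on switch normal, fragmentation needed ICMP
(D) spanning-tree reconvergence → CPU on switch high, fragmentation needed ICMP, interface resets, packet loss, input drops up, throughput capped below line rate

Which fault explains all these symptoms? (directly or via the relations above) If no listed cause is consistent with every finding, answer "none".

For each candidate, compare predicted effects to what was observed:
(A) QoS misclassification — broadcast traffic up miss; packet loss miss; TTL-expired ICMP seen match; input drops up miss; fragmentation needed ICMP miss; throughput capped below line rate match
(B) multicast storm — does not account for TTL-expired ICMP seen, throughput capped below line rate
(C) duplex mismatch — does not account for broadcast traffic up
(D) spanning-tree reconvergence — broadcast traffic up match (by CPU on switch high → broadcast traffic up); packet loss match; TTL-expired ICMP seen match (by throughput capped below line rate → TTL-expired ICMP seen); input drops up match; fragmentation needed ICMP match; throughput capped below line rate match
(D) is the only candidate with no mismatches.

D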